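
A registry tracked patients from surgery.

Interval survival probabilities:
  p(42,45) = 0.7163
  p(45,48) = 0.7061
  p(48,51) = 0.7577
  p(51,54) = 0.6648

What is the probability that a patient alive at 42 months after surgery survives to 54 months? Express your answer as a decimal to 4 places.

The overall survival probability is 0.7163 × 0.7061 × 0.7577 × 0.6648.
= 0.254771.

0.2548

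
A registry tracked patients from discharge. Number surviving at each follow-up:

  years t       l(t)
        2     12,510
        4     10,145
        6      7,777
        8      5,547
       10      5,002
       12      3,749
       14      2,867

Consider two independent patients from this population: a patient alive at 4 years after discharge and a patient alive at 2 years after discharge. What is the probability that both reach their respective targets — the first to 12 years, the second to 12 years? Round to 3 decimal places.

p₁ = l(12)/l(4) = 3,749/10,145 = 0.369542; p₂ = l(12)/l(2) = 3,749/12,510 = 0.299680.
P(both) = p₁ × p₂ = 0.369542 × 0.299680 = 0.110744.

0.111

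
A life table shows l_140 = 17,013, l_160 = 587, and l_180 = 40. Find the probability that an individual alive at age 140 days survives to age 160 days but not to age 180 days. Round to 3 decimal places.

This is the probability of reaching 160 but not 180, conditional on being alive at 140: (l_160 − l_180) / l_140.
= (587 − 40) / 17,013 = 547 / 17,013 = 0.032152.

0.032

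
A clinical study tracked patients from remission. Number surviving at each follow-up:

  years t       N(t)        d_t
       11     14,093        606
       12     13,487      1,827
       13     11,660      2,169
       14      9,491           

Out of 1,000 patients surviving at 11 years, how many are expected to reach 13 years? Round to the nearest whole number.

827

The relevant probability is 11,660/14,093 = 0.827361.
Expected number = 1,000 × 0.827361 = 827.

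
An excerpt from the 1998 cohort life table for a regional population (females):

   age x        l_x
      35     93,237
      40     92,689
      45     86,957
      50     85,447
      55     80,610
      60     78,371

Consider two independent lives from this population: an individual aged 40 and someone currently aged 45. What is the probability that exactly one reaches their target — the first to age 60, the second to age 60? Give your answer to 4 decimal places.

0.2227

p₁ = l_60/l_40 = 78,371/92,689 = 0.845526; p₂ = l_60/l_45 = 78,371/86,957 = 0.901262.
P(exactly one) = p₁(1−p₂) + (1−p₁)p₂ = 0.083486 + 0.139222 = 0.222707.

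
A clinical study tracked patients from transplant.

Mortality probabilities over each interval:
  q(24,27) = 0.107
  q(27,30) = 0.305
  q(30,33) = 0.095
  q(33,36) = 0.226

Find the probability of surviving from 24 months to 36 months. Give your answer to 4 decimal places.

Chaining the interval survival probabilities: (1 − 0.107) × (1 − 0.305) × (1 − 0.095) × (1 − 0.226).
= 0.893 × 0.695 × 0.905 × 0.774 = 0.434736.

0.4347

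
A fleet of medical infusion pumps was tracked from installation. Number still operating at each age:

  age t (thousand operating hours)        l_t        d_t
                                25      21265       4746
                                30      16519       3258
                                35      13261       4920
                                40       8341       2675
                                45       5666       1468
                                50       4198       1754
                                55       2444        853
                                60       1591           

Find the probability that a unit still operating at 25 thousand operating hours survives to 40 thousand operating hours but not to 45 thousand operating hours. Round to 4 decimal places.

This is the probability of reaching 40 but not 45, conditional on being operational at 25: (l_40 − l_45) / l_25.
= (8341 − 5666) / 21265 = 2675 / 21265 = 0.125794.

0.1258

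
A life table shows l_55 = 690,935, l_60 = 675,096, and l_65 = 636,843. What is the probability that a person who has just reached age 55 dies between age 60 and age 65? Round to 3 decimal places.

0.055

This is the probability of reaching 60 but not 65, conditional on being alive at 55: (l_60 − l_65) / l_55.
= (675,096 − 636,843) / 690,935 = 38,253 / 690,935 = 0.055364.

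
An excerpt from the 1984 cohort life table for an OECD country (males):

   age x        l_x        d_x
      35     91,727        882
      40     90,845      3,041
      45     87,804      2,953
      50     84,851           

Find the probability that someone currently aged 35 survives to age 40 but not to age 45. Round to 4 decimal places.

0.0332

This is the probability of reaching 40 but not 45, conditional on being alive at 35: (l_40 − l_45) / l_35.
= (90,845 − 87,804) / 91,727 = 3,041 / 91,727 = 0.033153.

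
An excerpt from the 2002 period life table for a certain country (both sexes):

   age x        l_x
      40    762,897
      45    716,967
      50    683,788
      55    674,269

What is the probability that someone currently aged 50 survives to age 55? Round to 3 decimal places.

We want 5p50 = l_55/l_50.
The conditional survival probability is l_55/l_50 = 674,269/683,788 = 0.986079.

0.986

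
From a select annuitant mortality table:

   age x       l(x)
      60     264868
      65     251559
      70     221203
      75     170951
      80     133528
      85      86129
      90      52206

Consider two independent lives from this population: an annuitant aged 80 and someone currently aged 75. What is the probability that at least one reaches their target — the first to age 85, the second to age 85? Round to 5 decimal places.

p₁ = l(85)/l(80) = 86129/133528 = 0.645026; p₂ = l(85)/l(75) = 86129/170951 = 0.503823.
P(at least one) = 1 − (1−p₁)(1−p₂) = 1 − 0.354974 × 0.496177 = 0.823870.

0.82387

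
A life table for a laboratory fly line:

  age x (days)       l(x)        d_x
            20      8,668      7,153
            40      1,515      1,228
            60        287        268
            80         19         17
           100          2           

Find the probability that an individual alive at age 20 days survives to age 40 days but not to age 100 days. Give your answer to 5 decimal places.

0.17455

This is the probability of reaching 40 but not 100, conditional on being alive at 20: (l(40) − l(100)) / l(20).
= (1,515 − 2) / 8,668 = 1,513 / 8,668 = 0.174550.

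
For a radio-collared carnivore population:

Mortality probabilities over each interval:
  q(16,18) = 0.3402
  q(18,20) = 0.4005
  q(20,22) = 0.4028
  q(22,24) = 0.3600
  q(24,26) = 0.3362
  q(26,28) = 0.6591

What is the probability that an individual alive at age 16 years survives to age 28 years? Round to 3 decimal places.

The overall survival probability is (1 − 0.3402) × (1 − 0.4005) × (1 − 0.4028) × (1 − 0.3600) × (1 − 0.3362) × (1 − 0.6591).
= 0.6598 × 0.5995 × 0.5972 × 0.6400 × 0.6638 × 0.3409 = 0.034211.

0.034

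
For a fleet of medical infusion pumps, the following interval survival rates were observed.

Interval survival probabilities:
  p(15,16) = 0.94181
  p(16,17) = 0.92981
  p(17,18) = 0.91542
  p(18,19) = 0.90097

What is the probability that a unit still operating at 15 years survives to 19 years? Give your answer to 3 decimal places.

The overall survival probability is 0.94181 × 0.92981 × 0.91542 × 0.90097.
= 0.722251.

0.722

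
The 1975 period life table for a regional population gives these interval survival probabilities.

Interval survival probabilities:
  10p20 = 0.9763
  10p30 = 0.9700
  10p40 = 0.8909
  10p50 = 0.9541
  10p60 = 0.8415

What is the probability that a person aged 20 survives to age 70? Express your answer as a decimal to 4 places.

Survival from 20 to 70 is the product of surviving each interval: 0.9763 × 0.9700 × 0.8909 × 0.9541 × 0.8415.
= 0.677379.

0.6774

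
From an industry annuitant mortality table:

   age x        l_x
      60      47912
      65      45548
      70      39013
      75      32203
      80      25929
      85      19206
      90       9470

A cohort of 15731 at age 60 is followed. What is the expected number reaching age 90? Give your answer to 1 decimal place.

The relevant probability is 9470/47912 = 0.197654.
Expected number = 15731 × 0.197654 = 3109.3.

3109.3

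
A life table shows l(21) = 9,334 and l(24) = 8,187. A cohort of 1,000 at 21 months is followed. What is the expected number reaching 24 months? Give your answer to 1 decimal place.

The relevant probability is 8,187/9,334 = 0.877116.
Expected number = 1,000 × 0.877116 = 877.1.

877.1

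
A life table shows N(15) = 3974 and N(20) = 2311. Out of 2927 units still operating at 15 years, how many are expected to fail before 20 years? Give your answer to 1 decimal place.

1224.9

The relevant probability is 1 − 2311/3974 = 0.418470.
Expected number = 2927 × 0.418470 = 1224.9.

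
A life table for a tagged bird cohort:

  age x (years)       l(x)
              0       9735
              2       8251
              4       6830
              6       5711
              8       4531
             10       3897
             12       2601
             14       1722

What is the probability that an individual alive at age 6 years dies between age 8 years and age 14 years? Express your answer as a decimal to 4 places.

This is the probability of reaching 8 but not 14, conditional on being alive at 6: (l(8) − l(14)) / l(6).
= (4531 − 1722) / 5711 = 2809 / 5711 = 0.491858.

0.4919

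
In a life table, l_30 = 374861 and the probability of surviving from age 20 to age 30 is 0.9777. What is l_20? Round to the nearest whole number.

l_20 = l_30 / p = 374861 / 0.9777 = 383411.

383411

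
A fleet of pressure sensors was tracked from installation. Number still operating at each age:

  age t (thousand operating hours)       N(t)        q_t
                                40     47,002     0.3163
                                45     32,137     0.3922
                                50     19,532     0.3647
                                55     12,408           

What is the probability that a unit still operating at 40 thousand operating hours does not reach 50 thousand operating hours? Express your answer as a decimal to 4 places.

P(fail before 50 | operational at 40) = 1 − N(50)/N(40) = 1 − 19,532/47,002 = (27,470)/47,002 = 0.584443.

0.5844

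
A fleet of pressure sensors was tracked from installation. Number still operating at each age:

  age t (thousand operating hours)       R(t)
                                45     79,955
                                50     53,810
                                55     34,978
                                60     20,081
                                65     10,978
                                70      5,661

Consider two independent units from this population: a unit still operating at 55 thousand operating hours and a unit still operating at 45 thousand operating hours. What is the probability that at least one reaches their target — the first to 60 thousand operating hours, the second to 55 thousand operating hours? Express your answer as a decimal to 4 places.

p₁ = R(60)/R(55) = 20,081/34,978 = 0.574104; p₂ = R(55)/R(45) = 34,978/79,955 = 0.437471.
P(at least one) = 1 − (1−p₁)(1−p₂) = 1 − 0.425896 × 0.562529 = 0.760421.

0.7604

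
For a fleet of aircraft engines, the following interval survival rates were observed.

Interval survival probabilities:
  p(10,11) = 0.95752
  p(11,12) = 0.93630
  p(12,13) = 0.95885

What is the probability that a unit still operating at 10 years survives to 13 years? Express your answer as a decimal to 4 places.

Survival from 10 to 13 is the product of surviving each interval: 0.95752 × 0.93630 × 0.95885.
= 0.859634.

0.8596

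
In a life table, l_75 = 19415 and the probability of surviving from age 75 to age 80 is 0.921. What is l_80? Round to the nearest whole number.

17881

l_80 = l_75 × p = 19415 × 0.921 = 17881.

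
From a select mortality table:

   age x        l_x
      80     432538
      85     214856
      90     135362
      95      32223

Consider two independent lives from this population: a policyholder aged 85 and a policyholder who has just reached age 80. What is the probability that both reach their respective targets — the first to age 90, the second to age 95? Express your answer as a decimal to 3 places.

0.047

p₁ = l_90/l_85 = 135362/214856 = 0.630013; p₂ = l_95/l_80 = 32223/432538 = 0.074498.
P(both) = p₁ × p₂ = 0.630013 × 0.074498 = 0.046935.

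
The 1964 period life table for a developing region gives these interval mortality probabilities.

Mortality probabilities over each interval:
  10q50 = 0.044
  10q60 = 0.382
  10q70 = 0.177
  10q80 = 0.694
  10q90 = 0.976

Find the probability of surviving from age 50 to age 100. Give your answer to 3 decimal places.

0.004

Chaining the interval survival probabilities: (1 − 0.044) × (1 − 0.382) × (1 − 0.177) × (1 − 0.694) × (1 − 0.976).
= 0.956 × 0.618 × 0.823 × 0.306 × 0.024 = 0.003571.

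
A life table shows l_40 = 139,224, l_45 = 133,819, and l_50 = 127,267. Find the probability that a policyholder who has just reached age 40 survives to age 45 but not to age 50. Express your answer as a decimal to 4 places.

This is the probability of reaching 45 but not 50, conditional on being alive at 40: (l_45 − l_50) / l_40.
= (133,819 − 127,267) / 139,224 = 6,552 / 139,224 = 0.047061.

0.0471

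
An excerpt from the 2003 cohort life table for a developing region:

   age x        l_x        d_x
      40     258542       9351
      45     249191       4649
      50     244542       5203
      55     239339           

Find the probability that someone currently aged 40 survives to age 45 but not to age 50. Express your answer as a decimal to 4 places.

0.0180

We want 5|5q40 = (l_45 − l_50)/l_40.
This is the probability of reaching 45 but not 50, conditional on being alive at 40: (l_45 − l_50) / l_40.
= (249191 − 244542) / 258542 = 4649 / 258542 = 0.017982.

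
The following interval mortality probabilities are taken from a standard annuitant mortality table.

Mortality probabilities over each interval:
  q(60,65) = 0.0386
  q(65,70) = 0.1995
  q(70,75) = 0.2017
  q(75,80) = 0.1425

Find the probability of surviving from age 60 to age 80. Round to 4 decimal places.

P(survive 60→80) = (1 − 0.0386) × (1 − 0.1995) × (1 − 0.2017) × (1 − 0.1425).
= 0.9614 × 0.8005 × 0.7983 × 0.8575 = 0.526824.

0.5268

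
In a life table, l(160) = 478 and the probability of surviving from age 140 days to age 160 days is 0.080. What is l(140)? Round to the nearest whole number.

l(140) = l(160) / p = 478 / 0.080 = 5975.

5975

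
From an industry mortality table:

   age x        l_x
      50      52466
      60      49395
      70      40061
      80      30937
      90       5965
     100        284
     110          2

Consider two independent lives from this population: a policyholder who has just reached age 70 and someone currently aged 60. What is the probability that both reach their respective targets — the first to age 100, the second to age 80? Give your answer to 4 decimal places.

p₁ = l_100/l_70 = 284/40061 = 0.007089; p₂ = l_80/l_60 = 30937/49395 = 0.626318.
P(both) = p₁ × p₂ = 0.007089 × 0.626318 = 0.004440.

0.0044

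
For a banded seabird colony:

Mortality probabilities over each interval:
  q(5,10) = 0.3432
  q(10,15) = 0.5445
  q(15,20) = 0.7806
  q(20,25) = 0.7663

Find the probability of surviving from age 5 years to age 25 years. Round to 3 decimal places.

Survival from 5 to 25 is the product of surviving each interval: (1 − 0.3432) × (1 − 0.5445) × (1 − 0.7806) × (1 − 0.7663).
= 0.6568 × 0.4555 × 0.2194 × 0.2337 = 0.015340.

0.015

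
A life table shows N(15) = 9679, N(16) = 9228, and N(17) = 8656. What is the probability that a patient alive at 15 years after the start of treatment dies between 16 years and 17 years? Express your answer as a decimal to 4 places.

0.0591

This is the probability of reaching 16 but not 17, conditional on being alive at 15: (N(16) − N(17)) / N(15).
= (9228 − 8656) / 9679 = 572 / 9679 = 0.059097.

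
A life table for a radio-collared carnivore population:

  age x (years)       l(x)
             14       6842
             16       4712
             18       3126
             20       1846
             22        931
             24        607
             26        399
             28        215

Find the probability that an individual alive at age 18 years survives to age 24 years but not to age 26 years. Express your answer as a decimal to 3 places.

This is the probability of reaching 24 but not 26, conditional on being alive at 18: (l(24) − l(26)) / l(18).
= (607 − 399) / 3126 = 208 / 3126 = 0.066539.

0.067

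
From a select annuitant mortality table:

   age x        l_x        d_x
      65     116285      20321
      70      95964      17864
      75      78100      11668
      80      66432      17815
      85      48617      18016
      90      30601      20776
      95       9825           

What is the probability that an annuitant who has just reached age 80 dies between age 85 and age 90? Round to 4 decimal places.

0.2712

This is the probability of reaching 85 but not 90, conditional on being alive at 80: (l_85 − l_90) / l_80.
= (48617 − 30601) / 66432 = 18016 / 66432 = 0.271195.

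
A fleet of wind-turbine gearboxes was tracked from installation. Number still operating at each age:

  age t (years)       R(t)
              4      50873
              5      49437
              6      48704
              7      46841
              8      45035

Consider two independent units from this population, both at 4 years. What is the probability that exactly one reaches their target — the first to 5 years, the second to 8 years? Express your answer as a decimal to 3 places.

p₁ = R(5)/R(4) = 49437/50873 = 0.971773; p₂ = R(8)/R(4) = 45035/50873 = 0.885244.
P(exactly one) = p₁(1−p₂) + (1−p₁)p₂ = 0.111517 + 0.024988 = 0.136505.

0.137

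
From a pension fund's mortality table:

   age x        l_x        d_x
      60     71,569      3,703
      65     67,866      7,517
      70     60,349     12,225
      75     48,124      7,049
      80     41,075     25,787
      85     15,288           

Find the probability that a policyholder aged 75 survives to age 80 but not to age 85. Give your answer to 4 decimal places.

0.5358

We want 5|5q75 = (l_80 − l_85)/l_75.
This is the probability of reaching 80 but not 85, conditional on being alive at 75: (l_80 − l_85) / l_75.
= (41,075 − 15,288) / 48,124 = 25,787 / 48,124 = 0.535845.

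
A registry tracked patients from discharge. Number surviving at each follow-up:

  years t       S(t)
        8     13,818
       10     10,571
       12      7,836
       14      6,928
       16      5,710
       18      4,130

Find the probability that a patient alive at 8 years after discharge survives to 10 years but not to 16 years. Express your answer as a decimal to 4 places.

This is the probability of reaching 10 but not 16, conditional on being alive at 8: (S(10) − S(16)) / S(8).
= (10,571 − 5,710) / 13,818 = 4,861 / 13,818 = 0.351788.

0.3518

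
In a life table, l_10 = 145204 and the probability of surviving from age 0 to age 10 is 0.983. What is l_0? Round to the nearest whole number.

147715

l_0 = l_10 / p = 145204 / 0.983 = 147715.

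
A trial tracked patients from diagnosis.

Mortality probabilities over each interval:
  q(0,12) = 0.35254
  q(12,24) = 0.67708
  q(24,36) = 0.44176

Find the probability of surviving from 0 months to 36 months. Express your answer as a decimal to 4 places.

0.1167

The overall survival probability is (1 − 0.35254) × (1 − 0.67708) × (1 − 0.44176).
= 0.64746 × 0.32292 × 0.55824 = 0.116716.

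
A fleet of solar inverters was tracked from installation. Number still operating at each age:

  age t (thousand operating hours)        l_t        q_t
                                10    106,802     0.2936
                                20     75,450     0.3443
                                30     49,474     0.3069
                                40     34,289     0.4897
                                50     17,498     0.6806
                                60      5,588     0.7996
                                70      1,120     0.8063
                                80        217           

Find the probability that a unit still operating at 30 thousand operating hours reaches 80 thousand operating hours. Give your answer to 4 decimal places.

The conditional survival probability is l_80/l_30 = 217/49,474 = 0.004386.

0.0044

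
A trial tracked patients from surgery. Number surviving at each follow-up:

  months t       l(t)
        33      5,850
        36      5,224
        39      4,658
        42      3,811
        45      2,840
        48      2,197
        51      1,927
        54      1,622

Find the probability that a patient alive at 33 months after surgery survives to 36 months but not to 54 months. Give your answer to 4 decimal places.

0.6157

This is the probability of reaching 36 but not 54, conditional on being alive at 33: (l(36) − l(54)) / l(33).
= (5,224 − 1,622) / 5,850 = 3,602 / 5,850 = 0.615726.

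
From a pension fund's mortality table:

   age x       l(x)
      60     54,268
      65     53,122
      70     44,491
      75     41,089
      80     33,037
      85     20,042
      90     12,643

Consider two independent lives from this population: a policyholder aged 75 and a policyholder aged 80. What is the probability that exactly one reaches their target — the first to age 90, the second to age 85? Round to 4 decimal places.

0.5410

p₁ = l(90)/l(75) = 12,643/41,089 = 0.307698; p₂ = l(85)/l(80) = 20,042/33,037 = 0.606653.
P(exactly one) = p₁(1−p₂) + (1−p₁)p₂ = 0.121032 + 0.419987 = 0.541019.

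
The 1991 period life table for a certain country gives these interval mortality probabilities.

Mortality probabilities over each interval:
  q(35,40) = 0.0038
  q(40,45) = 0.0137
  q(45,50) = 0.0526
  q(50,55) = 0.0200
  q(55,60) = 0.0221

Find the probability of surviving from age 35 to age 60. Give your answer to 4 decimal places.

0.8921

Survival from 35 to 60 is the product of surviving each interval: (1 − 0.0038) × (1 − 0.0137) × (1 − 0.0526) × (1 − 0.0200) × (1 − 0.0221).
= 0.9962 × 0.9863 × 0.9474 × 0.9800 × 0.9779 = 0.892092.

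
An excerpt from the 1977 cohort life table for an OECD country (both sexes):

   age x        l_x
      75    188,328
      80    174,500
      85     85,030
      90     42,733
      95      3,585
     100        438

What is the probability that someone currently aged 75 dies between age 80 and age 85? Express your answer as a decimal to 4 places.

We want 5|5q75 = (l_80 − l_85)/l_75.
This is the probability of reaching 80 but not 85, conditional on being alive at 75: (l_80 − l_85) / l_75.
= (174,500 − 85,030) / 188,328 = 89,470 / 188,328 = 0.475075.

0.4751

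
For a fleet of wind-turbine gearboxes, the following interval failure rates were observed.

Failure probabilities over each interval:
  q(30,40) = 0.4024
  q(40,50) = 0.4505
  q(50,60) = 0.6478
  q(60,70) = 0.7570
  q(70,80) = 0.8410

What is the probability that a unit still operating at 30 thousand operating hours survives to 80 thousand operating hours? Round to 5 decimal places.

0.00447

P(survive 30→80) = (1 − 0.4024) × (1 − 0.4505) × (1 − 0.6478) × (1 − 0.7570) × (1 − 0.8410).
= 0.5976 × 0.5495 × 0.3522 × 0.2430 × 0.1590 = 0.004469.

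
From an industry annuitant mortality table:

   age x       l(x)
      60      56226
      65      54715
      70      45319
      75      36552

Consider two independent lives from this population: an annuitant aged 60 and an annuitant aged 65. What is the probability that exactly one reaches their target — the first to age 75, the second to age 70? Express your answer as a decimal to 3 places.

p₁ = l(75)/l(60) = 36552/56226 = 0.650091; p₂ = l(70)/l(65) = 45319/54715 = 0.828274.
P(exactly one) = p₁(1−p₂) + (1−p₁)p₂ = 0.111638 + 0.289821 = 0.401458.

0.401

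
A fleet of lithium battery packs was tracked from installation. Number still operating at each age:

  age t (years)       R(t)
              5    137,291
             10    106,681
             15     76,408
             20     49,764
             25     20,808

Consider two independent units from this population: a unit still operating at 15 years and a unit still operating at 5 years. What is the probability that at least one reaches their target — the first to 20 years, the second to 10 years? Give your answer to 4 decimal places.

0.9223

p₁ = R(20)/R(15) = 49,764/76,408 = 0.651293; p₂ = R(10)/R(5) = 106,681/137,291 = 0.777043.
P(at least one) = 1 − (1−p₁)(1−p₂) = 1 − 0.348707 × 0.222957 = 0.922253.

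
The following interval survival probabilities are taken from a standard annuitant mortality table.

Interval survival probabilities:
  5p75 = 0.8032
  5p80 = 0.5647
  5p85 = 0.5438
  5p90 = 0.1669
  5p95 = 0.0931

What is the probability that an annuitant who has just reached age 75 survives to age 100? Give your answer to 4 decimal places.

0.0038

25p75 = 0.8032 × 0.5647 × 0.5438 × 0.1669 × 0.0931.
= 0.003833.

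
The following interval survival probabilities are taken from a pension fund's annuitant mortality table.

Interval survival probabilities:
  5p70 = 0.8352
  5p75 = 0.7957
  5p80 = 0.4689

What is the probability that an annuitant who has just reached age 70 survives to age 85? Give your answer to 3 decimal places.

0.312

The overall survival probability is 0.8352 × 0.7957 × 0.4689.
= 0.311616.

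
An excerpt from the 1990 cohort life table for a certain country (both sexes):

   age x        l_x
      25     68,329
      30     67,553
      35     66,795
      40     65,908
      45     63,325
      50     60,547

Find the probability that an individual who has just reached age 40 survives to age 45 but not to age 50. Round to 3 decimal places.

We want 5|5q40 = (l_45 − l_50)/l_40.
This is the probability of reaching 45 but not 50, conditional on being alive at 40: (l_45 − l_50) / l_40.
= (63,325 − 60,547) / 65,908 = 2,778 / 65,908 = 0.042150.

0.042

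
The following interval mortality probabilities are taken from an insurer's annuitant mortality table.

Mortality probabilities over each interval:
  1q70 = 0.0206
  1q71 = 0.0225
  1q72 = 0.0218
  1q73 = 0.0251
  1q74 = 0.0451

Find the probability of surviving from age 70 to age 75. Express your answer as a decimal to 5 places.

5p70 = (1 − 0.0206) × (1 − 0.0225) × (1 − 0.0218) × (1 − 0.0251) × (1 − 0.0451).
= 0.9794 × 0.9775 × 0.9782 × 0.9749 × 0.9549 = 0.871811.

0.87181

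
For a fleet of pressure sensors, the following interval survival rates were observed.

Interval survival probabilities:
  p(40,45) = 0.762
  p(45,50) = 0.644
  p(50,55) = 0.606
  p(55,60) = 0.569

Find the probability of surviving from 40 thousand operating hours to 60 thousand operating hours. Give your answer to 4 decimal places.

Chaining the interval survival probabilities: 0.762 × 0.644 × 0.606 × 0.569.
= 0.169210.

0.1692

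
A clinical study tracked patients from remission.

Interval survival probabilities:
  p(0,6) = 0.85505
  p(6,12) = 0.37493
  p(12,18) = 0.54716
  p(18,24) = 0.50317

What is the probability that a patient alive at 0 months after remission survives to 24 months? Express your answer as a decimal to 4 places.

0.0883

Survival from 0 to 24 is the product of surviving each interval: 0.85505 × 0.37493 × 0.54716 × 0.50317.
= 0.088261.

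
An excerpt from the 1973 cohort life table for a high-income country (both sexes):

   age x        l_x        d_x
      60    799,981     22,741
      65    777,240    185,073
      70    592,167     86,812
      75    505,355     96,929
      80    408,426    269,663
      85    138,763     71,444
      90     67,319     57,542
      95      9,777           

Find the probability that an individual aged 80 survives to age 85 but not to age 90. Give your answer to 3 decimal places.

0.175

This is the probability of reaching 85 but not 90, conditional on being alive at 80: (l_85 − l_90) / l_80.
= (138,763 − 67,319) / 408,426 = 71,444 / 408,426 = 0.174925.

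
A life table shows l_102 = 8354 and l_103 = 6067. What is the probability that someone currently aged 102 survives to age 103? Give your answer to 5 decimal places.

0.72624

We want 1p102 = l_103/l_102.
The conditional survival probability is l_103/l_102 = 6067/8354 = 0.726239.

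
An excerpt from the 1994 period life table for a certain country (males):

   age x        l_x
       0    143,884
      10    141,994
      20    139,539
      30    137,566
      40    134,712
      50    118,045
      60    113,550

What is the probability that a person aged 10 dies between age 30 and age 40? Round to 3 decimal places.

0.020

We want 20|10q10 = (l_30 − l_40)/l_10.
This is the probability of reaching 30 but not 40, conditional on being alive at 10: (l_30 − l_40) / l_10.
= (137,566 − 134,712) / 141,994 = 2,854 / 141,994 = 0.020099.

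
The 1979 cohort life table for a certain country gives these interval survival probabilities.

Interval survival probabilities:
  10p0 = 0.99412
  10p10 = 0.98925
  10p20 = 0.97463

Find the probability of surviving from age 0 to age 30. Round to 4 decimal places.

30p0 = 0.99412 × 0.98925 × 0.97463.
= 0.958484.

0.9585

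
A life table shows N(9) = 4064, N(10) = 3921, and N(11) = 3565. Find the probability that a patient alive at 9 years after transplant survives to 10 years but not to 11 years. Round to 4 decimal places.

0.0876

This is the probability of reaching 10 but not 11, conditional on being alive at 9: (N(10) − N(11)) / N(9).
= (3921 − 3565) / 4064 = 356 / 4064 = 0.087598.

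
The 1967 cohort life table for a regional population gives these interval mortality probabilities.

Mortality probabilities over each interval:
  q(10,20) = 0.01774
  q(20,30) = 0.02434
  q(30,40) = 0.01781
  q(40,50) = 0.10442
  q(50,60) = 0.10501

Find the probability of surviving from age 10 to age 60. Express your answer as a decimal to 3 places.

Chaining the interval survival probabilities: (1 − 0.01774) × (1 − 0.02434) × (1 − 0.01781) × (1 − 0.10442) × (1 − 0.10501).
= 0.98226 × 0.97566 × 0.98219 × 0.89558 × 0.89499 = 0.754472.

0.754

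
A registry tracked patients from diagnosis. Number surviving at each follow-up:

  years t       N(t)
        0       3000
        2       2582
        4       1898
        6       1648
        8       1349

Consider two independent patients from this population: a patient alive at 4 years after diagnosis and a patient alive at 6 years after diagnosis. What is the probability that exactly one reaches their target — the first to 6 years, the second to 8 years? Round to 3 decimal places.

p₁ = N(6)/N(4) = 1648/1898 = 0.868282; p₂ = N(8)/N(6) = 1349/1648 = 0.818568.
P(exactly one) = p₁(1−p₂) + (1−p₁)p₂ = 0.157534 + 0.107820 = 0.265354.

0.265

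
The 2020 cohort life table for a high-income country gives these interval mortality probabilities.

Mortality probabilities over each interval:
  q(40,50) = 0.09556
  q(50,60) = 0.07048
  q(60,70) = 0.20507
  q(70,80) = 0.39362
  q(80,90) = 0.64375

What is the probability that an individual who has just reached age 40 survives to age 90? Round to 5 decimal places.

0.14437

The overall survival probability is (1 − 0.09556) × (1 − 0.07048) × (1 − 0.20507) × (1 − 0.39362) × (1 − 0.64375).
= 0.90444 × 0.92952 × 0.79493 × 0.60638 × 0.35625 = 0.144367.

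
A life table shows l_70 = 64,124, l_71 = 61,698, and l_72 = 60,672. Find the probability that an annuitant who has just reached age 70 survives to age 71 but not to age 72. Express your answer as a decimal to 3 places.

We want 1|1q70 = (l_71 − l_72)/l_70.
This is the probability of reaching 71 but not 72, conditional on being alive at 70: (l_71 − l_72) / l_70.
= (61,698 − 60,672) / 64,124 = 1,026 / 64,124 = 0.016000.

0.016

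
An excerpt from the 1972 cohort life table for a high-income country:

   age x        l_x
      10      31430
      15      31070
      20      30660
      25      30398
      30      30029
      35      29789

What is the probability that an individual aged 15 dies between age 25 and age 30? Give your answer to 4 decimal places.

0.0119

We want 10|5q15 = (l_25 − l_30)/l_15.
This is the probability of reaching 25 but not 30, conditional on being alive at 15: (l_25 − l_30) / l_15.
= (30398 − 30029) / 31070 = 369 / 31070 = 0.011876.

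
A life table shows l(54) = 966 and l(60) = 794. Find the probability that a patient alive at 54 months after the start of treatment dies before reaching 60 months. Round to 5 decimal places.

P(die before 60 | alive at 54) = 1 − l(60)/l(54) = 1 − 794/966 = (172)/966 = 0.178054.

0.17805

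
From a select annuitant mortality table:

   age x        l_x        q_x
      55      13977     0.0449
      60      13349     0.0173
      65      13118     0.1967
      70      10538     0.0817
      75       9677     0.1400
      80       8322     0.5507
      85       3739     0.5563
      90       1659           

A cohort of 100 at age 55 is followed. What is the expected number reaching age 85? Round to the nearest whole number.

27

The relevant probability is 3739/13977 = 0.267511.
Expected number = 100 × 0.267511 = 27.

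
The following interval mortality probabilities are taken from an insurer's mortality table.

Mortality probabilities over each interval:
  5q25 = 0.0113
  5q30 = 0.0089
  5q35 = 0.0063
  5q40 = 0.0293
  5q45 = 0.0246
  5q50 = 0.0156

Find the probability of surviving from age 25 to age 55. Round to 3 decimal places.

30p25 = (1 − 0.0113) × (1 − 0.0089) × (1 − 0.0063) × (1 − 0.0293) × (1 − 0.0246) × (1 − 0.0156).
= 0.9887 × 0.9911 × 0.9937 × 0.9707 × 0.9754 × 0.9844 = 0.907563.

0.908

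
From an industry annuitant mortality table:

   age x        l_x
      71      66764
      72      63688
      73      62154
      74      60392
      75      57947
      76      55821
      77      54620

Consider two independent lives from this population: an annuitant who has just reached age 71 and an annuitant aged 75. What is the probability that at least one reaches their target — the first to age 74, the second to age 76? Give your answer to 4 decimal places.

p₁ = l_74/l_71 = 60392/66764 = 0.904559; p₂ = l_76/l_75 = 55821/57947 = 0.963311.
P(at least one) = 1 − (1−p₁)(1−p₂) = 1 − 0.095441 × 0.036689 = 0.996498.

0.9965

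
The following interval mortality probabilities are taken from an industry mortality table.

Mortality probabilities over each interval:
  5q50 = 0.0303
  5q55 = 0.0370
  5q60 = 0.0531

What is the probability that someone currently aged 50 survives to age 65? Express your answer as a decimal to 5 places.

0.88424

Survival from 50 to 65 is the product of surviving each interval: (1 − 0.0303) × (1 − 0.0370) × (1 − 0.0531).
= 0.9697 × 0.9630 × 0.9469 = 0.884235.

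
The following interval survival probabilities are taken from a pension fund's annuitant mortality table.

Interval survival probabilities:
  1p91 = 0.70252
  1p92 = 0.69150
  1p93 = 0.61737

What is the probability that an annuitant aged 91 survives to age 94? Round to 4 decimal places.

0.2999

3p91 = 0.70252 × 0.69150 × 0.61737.
= 0.299914.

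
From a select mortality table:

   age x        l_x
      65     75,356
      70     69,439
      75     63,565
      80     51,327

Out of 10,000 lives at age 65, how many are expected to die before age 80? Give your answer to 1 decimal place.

3188.7

The relevant probability is 1 − 51,327/75,356 = 0.318873.
Expected number = 10,000 × 0.318873 = 3188.7.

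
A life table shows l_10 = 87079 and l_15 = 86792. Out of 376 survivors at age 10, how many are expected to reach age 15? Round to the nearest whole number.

The relevant probability is 86792/87079 = 0.996704.
Expected number = 376 × 0.996704 = 375.

375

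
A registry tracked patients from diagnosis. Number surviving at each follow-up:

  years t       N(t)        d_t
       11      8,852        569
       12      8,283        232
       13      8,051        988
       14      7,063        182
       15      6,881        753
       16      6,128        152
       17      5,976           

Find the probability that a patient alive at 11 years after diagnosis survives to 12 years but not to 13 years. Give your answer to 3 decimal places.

0.026

This is the probability of reaching 12 but not 13, conditional on being alive at 11: (N(12) − N(13)) / N(11).
= (8,283 − 8,051) / 8,852 = 232 / 8,852 = 0.026209.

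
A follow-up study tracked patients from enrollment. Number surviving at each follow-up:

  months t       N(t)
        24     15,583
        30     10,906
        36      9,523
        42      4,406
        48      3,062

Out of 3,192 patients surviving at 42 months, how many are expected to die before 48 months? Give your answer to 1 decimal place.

973.7

The relevant probability is 1 − 3,062/4,406 = 0.305039.
Expected number = 3,192 × 0.305039 = 973.7.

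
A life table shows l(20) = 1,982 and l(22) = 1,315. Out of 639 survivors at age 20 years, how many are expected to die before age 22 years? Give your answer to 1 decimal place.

The relevant probability is 1 − 1,315/1,982 = 0.336529.
Expected number = 639 × 0.336529 = 215.0.

215.0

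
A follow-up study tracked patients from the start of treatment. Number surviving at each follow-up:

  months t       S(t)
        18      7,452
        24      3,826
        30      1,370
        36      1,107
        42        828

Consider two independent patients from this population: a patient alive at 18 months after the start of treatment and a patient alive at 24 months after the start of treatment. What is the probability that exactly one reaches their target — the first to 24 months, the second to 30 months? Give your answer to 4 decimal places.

0.5038

p₁ = S(24)/S(18) = 3,826/7,452 = 0.513419; p₂ = S(30)/S(24) = 1,370/3,826 = 0.358076.
P(exactly one) = p₁(1−p₂) + (1−p₁)p₂ = 0.329576 + 0.174233 = 0.503809.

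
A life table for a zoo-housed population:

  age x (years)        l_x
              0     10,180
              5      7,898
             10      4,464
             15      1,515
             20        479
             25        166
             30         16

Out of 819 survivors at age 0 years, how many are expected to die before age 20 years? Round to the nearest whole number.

780

The relevant probability is 1 − 479/10,180 = 0.952947.
Expected number = 819 × 0.952947 = 780.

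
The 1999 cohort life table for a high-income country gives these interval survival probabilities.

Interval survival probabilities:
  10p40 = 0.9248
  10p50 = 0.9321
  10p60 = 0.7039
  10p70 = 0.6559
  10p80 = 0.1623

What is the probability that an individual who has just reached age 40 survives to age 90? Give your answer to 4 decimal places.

0.0646

Chaining the interval survival probabilities: 0.9248 × 0.9321 × 0.7039 × 0.6559 × 0.1623.
= 0.064592.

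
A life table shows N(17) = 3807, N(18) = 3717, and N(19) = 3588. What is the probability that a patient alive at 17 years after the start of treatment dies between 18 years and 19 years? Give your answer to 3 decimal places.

This is the probability of reaching 18 but not 19, conditional on being alive at 17: (N(18) − N(19)) / N(17).
= (3717 − 3588) / 3807 = 129 / 3807 = 0.033885.

0.034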